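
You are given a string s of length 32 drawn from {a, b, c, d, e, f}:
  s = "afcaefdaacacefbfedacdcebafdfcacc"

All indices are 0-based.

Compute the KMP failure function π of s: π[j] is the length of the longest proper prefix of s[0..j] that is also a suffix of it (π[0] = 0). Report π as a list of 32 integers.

π[0] = 0
j=1 s[j]='f': π[1]=0 (border '')
j=2 s[j]='c': π[2]=0 (border '')
j=3 s[j]='a': π[3]=1 (border 'a')
j=4 s[j]='e': k: 1→0; π[4]=0 (border '')
j=5 s[j]='f': π[5]=0 (border '')
j=6 s[j]='d': π[6]=0 (border '')
j=7 s[j]='a': π[7]=1 (border 'a')
j=8 s[j]='a': k: 1→0; π[8]=1 (border 'a')
j=9 s[j]='c': k: 1→0; π[9]=0 (border '')
j=10 s[j]='a': π[10]=1 (border 'a')
j=11 s[j]='c': k: 1→0; π[11]=0 (border '')
j=12 s[j]='e': π[12]=0 (border '')
j=13 s[j]='f': π[13]=0 (border '')
j=14 s[j]='b': π[14]=0 (border '')
j=15 s[j]='f': π[15]=0 (border '')
j=16 s[j]='e': π[16]=0 (border '')
j=17 s[j]='d': π[17]=0 (border '')
j=18 s[j]='a': π[18]=1 (border 'a')
j=19 s[j]='c': k: 1→0; π[19]=0 (border '')
j=20 s[j]='d': π[20]=0 (border '')
j=21 s[j]='c': π[21]=0 (border '')
j=22 s[j]='e': π[22]=0 (border '')
j=23 s[j]='b': π[23]=0 (border '')
j=24 s[j]='a': π[24]=1 (border 'a')
j=25 s[j]='f': π[25]=2 (border 'af')
j=26 s[j]='d': k: 2→0; π[26]=0 (border '')
j=27 s[j]='f': π[27]=0 (border '')
j=28 s[j]='c': π[28]=0 (border '')
j=29 s[j]='a': π[29]=1 (border 'a')
j=30 s[j]='c': k: 1→0; π[30]=0 (border '')
j=31 s[j]='c': π[31]=0 (border '')

[0, 0, 0, 1, 0, 0, 0, 1, 1, 0, 1, 0, 0, 0, 0, 0, 0, 0, 1, 0, 0, 0, 0, 0, 1, 2, 0, 0, 0, 1, 0, 0]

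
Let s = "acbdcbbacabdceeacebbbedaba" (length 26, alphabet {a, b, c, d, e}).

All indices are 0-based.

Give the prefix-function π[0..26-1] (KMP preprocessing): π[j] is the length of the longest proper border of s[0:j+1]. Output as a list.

[0, 0, 0, 0, 0, 0, 0, 1, 2, 1, 0, 0, 0, 0, 0, 1, 2, 0, 0, 0, 0, 0, 0, 1, 0, 1]

π[0] = 0
j=1 s[j]='c': π[1]=0 (border '')
j=2 s[j]='b': π[2]=0 (border '')
j=3 s[j]='d': π[3]=0 (border '')
j=4 s[j]='c': π[4]=0 (border '')
j=5 s[j]='b': π[5]=0 (border '')
j=6 s[j]='b': π[6]=0 (border '')
j=7 s[j]='a': π[7]=1 (border 'a')
j=8 s[j]='c': π[8]=2 (border 'ac')
j=9 s[j]='a': k: 2→0; π[9]=1 (border 'a')
j=10 s[j]='b': k: 1→0; π[10]=0 (border '')
j=11 s[j]='d': π[11]=0 (border '')
j=12 s[j]='c': π[12]=0 (border '')
j=13 s[j]='e': π[13]=0 (border '')
j=14 s[j]='e': π[14]=0 (border '')
j=15 s[j]='a': π[15]=1 (border 'a')
j=16 s[j]='c': π[16]=2 (border 'ac')
j=17 s[j]='e': k: 2→0; π[17]=0 (border '')
j=18 s[j]='b': π[18]=0 (border '')
j=19 s[j]='b': π[19]=0 (border '')
j=20 s[j]='b': π[20]=0 (border '')
j=21 s[j]='e': π[21]=0 (border '')
j=22 s[j]='d': π[22]=0 (border '')
j=23 s[j]='a': π[23]=1 (border 'a')
j=24 s[j]='b': k: 1→0; π[24]=0 (border '')
j=25 s[j]='a': π[25]=1 (border 'a')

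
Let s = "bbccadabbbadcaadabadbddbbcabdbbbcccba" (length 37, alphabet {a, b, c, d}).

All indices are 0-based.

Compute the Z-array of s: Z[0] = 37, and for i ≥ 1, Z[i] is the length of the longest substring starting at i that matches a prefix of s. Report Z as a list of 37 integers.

Z[0]=37
i=1: outside box; Z[1]=1 extend→box=[1,2)
i=2: outside box; Z[2]=0
i=3: outside box; Z[3]=0
i=4: outside box; Z[4]=0
i=5: outside box; Z[5]=0
i=6: outside box; Z[6]=0
i=7: outside box; Z[7]=2 extend→box=[7,9)
i=8: min(r-i=1, Z[1]=1)=1; Z[8]=2 extend→box=[8,10)
i=9: min(r-i=1, Z[1]=1)=1; Z[9]=1
i=10: outside box; Z[10]=0
i=11: outside box; Z[11]=0
i=12: outside box; Z[12]=0
i=13: outside box; Z[13]=0
i=14: outside box; Z[14]=0
i=15: outside box; Z[15]=0
i=16: outside box; Z[16]=0
i=17: outside box; Z[17]=1 extend→box=[17,18)
i=18: outside box; Z[18]=0
i=19: outside box; Z[19]=0
i=20: outside box; Z[20]=1 extend→box=[20,21)
i=21: outside box; Z[21]=0
i=22: outside box; Z[22]=0
i=23: outside box; Z[23]=3 extend→box=[23,26)
i=24: min(r-i=2, Z[1]=1)=1; Z[24]=1
i=25: min(r-i=1, Z[2]=0)=0; Z[25]=0
i=26: outside box; Z[26]=0
i=27: outside box; Z[27]=1 extend→box=[27,28)
i=28: outside box; Z[28]=0
i=29: outside box; Z[29]=2 extend→box=[29,31)
i=30: min(r-i=1, Z[1]=1)=1; Z[30]=4 extend→box=[30,34)
i=31: min(r-i=3, Z[1]=1)=1; Z[31]=1
i=32: min(r-i=2, Z[2]=0)=0; Z[32]=0
i=33: min(r-i=1, Z[3]=0)=0; Z[33]=0
i=34: outside box; Z[34]=0
i=35: outside box; Z[35]=1 extend→box=[35,36)
i=36: outside box; Z[36]=0

[37, 1, 0, 0, 0, 0, 0, 2, 2, 1, 0, 0, 0, 0, 0, 0, 0, 1, 0, 0, 1, 0, 0, 3, 1, 0, 0, 1, 0, 2, 4, 1, 0, 0, 0, 1, 0]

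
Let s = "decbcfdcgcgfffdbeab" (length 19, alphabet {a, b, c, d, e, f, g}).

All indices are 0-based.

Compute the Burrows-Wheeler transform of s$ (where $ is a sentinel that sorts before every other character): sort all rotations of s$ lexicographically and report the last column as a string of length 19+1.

beacdebdgff$bdfcfgcc

rank  rotation              last
    0  $decbcfdcgcgfffdbeab  b
    1  ab$decbcfdcgcgfffdbe  e
    2  b$decbcfdcgcgfffdbea  a
    3  bcfdcgcgfffdbeab$dec  c
    4  beab$decbcfdcgcgfffd  d
    5  cbcfdcgcgfffdbeab$de  e
    6  cfdcgcgfffdbeab$decb  b
    7  cgcgfffdbeab$decbcfd  d
    8  cgfffdbeab$decbcfdcg  g
    9  dbeab$decbcfdcgcgfff  f
   10  dcgcgfffdbeab$decbcf  f
   11  decbcfdcgcgfffdbeab$  $
   12  eab$decbcfdcgcgfffdb  b
   13  ecbcfdcgcgfffdbeab$d  d
   14  fdbeab$decbcfdcgcgff  f
   15  fdcgcgfffdbeab$decbc  c
   16  ffdbeab$decbcfdcgcgf  f
   17  fffdbeab$decbcfdcgcg  g
   18  gcgfffdbeab$decbcfdc  c
   19  gfffdbeab$decbcfdcgc  c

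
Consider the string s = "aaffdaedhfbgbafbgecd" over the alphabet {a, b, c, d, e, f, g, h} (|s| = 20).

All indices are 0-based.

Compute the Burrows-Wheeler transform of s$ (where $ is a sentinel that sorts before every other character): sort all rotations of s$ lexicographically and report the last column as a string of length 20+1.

d$dbagffecfegahafabbd

rank  rotation               last
    0  $aaffdaedhfbgbafbgecd  d
    1  aaffdaedhfbgbafbgecd$  $
    2  aedhfbgbafbgecd$aaffd  d
    3  afbgecd$aaffdaedhfbgb  b
    4  affdaedhfbgbafbgecd$a  a
    5  bafbgecd$aaffdaedhfbg  g
    6  bgbafbgecd$aaffdaedhf  f
    7  bgecd$aaffdaedhfbgbaf  f
    8  cd$aaffdaedhfbgbafbge  e
    9  d$aaffdaedhfbgbafbgec  c
   10  daedhfbgbafbgecd$aaff  f
   11  dhfbgbafbgecd$aaffdae  e
   12  ecd$aaffdaedhfbgbafbg  g
   13  edhfbgbafbgecd$aaffda  a
   14  fbgbafbgecd$aaffdaedh  h
   15  fbgecd$aaffdaedhfbgba  a
   16  fdaedhfbgbafbgecd$aaf  f
   17  ffdaedhfbgbafbgecd$aa  a
   18  gbafbgecd$aaffdaedhfb  b
   19  gecd$aaffdaedhfbgbafb  b
   20  hfbgbafbgecd$aaffdaed  d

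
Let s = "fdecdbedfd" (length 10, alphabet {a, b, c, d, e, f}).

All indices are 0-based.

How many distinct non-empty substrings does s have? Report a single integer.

49

rank→(start, suffix):
  0 → (5, 'bedfd')
  1 → (3, 'cdbedfd')
  2 → (9, 'd')
  3 → (4, 'dbedfd')
  4 → (1, 'decdbedfd')
  5 → (7, 'dfd')
  6 → (2, 'ecdbedfd')
  7 → (6, 'edfd')
  8 → (8, 'fd')
  9 → (0, 'fdecdbedfd')

SA = [5, 3, 9, 4, 1, 7, 2, 6, 8, 0]
rank  pair      lcp
   1  s[5:],s[3:]  0  ''
   2  s[3:],s[9:]  0  ''
   3  s[9:],s[4:]  1  'd'
   4  s[4:],s[1:]  1  'd'
   5  s[1:],s[7:]  1  'd'
   6  s[7:],s[2:]  0  ''
   7  s[2:],s[6:]  1  'e'
   8  s[6:],s[8:]  0  ''
   9  s[8:],s[0:]  2  'fd'

n(n+1)/2 = 10·11/2 = 55
Σ LCP = 0 + 0 + 0 + 1 + 1 + 1 + 0 + 1 + 0 + 2 = 6
distinct = 55 − 6 = 49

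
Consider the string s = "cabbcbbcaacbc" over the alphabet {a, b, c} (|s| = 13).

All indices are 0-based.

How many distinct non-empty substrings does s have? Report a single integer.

sorted suffixes:
  #0 SA[0]=8  'aacbc'
  #1 SA[1]=1  'abbcbbcaacbc'
  #2 SA[2]=9  'acbc'
  #3 SA[3]=5  'bbcaacbc'
  #4 SA[4]=2  'bbcbbcaacbc'
  #5 SA[5]=11  'bc'
  #6 SA[6]=6  'bcaacbc'
  #7 SA[7]=3  'bcbbcaacbc'
  #8 SA[8]=12  'c'
  #9 SA[9]=7  'caacbc'
  #10 SA[10]=0  'cabbcbbcaacbc'
  #11 SA[11]=4  'cbbcaacbc'
  #12 SA[12]=10  'cbc'

SA = [8, 1, 9, 5, 2, 11, 6, 3, 12, 7, 0, 4, 10]
rank  pair      lcp
   1  s[8:],s[1:]  1  'a'
   2  s[1:],s[9:]  1  'a'
   3  s[9:],s[5:]  0  ''
   4  s[5:],s[2:]  3  'bbc'
   5  s[2:],s[11:]  1  'b'
   6  s[11:],s[6:]  2  'bc'
   7  s[6:],s[3:]  2  'bc'
   8  s[3:],s[12:]  0  ''
   9  s[12:],s[7:]  1  'c'
  10  s[7:],s[0:]  2  'ca'
  11  s[0:],s[4:]  1  'c'
  12  s[4:],s[10:]  2  'cb'

n(n+1)/2 = 13·14/2 = 91
Σ LCP = 0 + 1 + 1 + 0 + 3 + 1 + 2 + 2 + 0 + 1 + 2 + 1 + 2 = 16
distinct = 91 − 16 = 75

75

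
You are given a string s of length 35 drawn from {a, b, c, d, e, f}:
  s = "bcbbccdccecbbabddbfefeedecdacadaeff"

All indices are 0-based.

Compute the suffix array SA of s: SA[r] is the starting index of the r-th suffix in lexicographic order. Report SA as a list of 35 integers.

rank→(start, suffix):
  0 → (13, 'abddbfefeedecdacadaeff')
  1 → (27, 'acadaeff')
  2 → (29, 'adaeff')
  3 → (31, 'aeff')
  4 → (12, 'babddbfefeedecdacadaeff')
  5 → (11, 'bbabddbfefeedecdacadaeff')
  6 → (2, 'bbccdccecbbabddbfefeedecdacadaeff')
  7 → (0, 'bcbbccdccecbbabddbfefeedecdacadaeff')
  8 → (3, 'bccdccecbbabddbfefeedecdacadaeff')
  9 → (14, 'bddbfefeedecdacadaeff')
  10 → (17, 'bfefeedecdacadaeff')
  11 → (28, 'cadaeff')
  12 → (10, 'cbbabddbfefeedecdacadaeff')
  13 → (1, 'cbbccdccecbbabddbfefeedecdacadaeff')
  14 → (4, 'ccdccecbbabddbfefeedecdacadaeff')
  15 → (7, 'ccecbbabddbfefeedecdacadaeff')
  16 → (25, 'cdacadaeff')
  17 → (5, 'cdccecbbabddbfefeedecdacadaeff')
  18 → (8, 'cecbbabddbfefeedecdacadaeff')
  19 → (26, 'dacadaeff')
  20 → (30, 'daeff')
  21 → (16, 'dbfefeedecdacadaeff')
  22 → (6, 'dccecbbabddbfefeedecdacadaeff')
  23 → (15, 'ddbfefeedecdacadaeff')
  24 → (23, 'decdacadaeff')
  25 → (9, 'ecbbabddbfefeedecdacadaeff')
  26 → (24, 'ecdacadaeff')
  27 → (22, 'edecdacadaeff')
  28 → (21, 'eedecdacadaeff')
  29 → (19, 'efeedecdacadaeff')
  30 → (32, 'eff')
  31 → (34, 'f')
  32 → (20, 'feedecdacadaeff')
  33 → (18, 'fefeedecdacadaeff')
  34 → (33, 'ff')

[13, 27, 29, 31, 12, 11, 2, 0, 3, 14, 17, 28, 10, 1, 4, 7, 25, 5, 8, 26, 30, 16, 6, 15, 23, 9, 24, 22, 21, 19, 32, 34, 20, 18, 33]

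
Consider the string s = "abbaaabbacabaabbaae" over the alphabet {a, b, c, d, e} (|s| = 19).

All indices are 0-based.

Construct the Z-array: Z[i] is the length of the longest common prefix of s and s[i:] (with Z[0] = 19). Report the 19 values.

[19, 0, 0, 1, 1, 4, 0, 0, 1, 0, 2, 0, 1, 5, 0, 0, 1, 1, 0]

Z[0]=19
i=1: i≥r, start 0; Z[1]=0
i=2: i≥r, start 0; Z[2]=0
i=3: i≥r, start 0; Z[3]=1 extend→box=[3,4)
i=4: i≥r, start 0; Z[4]=1 extend→box=[4,5)
i=5: i≥r, start 0; Z[5]=4 extend→box=[5,9)
i=6: min(r-i=3, Z[1]=0)=0; Z[6]=0
i=7: min(r-i=2, Z[2]=0)=0; Z[7]=0
i=8: min(r-i=1, Z[3]=1)=1; Z[8]=1
i=9: i≥r, start 0; Z[9]=0
i=10: i≥r, start 0; Z[10]=2 extend→box=[10,12)
i=11: min(r-i=1, Z[1]=0)=0; Z[11]=0
i=12: i≥r, start 0; Z[12]=1 extend→box=[12,13)
i=13: i≥r, start 0; Z[13]=5 extend→box=[13,18)
i=14: min(r-i=4, Z[1]=0)=0; Z[14]=0
i=15: min(r-i=3, Z[2]=0)=0; Z[15]=0
i=16: min(r-i=2, Z[3]=1)=1; Z[16]=1
i=17: min(r-i=1, Z[4]=1)=1; Z[17]=1
i=18: i≥r, start 0; Z[18]=0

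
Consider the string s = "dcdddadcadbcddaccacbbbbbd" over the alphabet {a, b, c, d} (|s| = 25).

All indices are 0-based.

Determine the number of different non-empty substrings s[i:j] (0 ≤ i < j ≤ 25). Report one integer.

288

rank | idx | suffix
   0 |  17 | acbbbbbd
   1 |  14 | accacbbbbbd
   2 |   8 | adbcddaccacbbbbbd
   3 |   5 | adcadbcddaccacbbbbbd
   4 |  19 | bbbbbd
   5 |  20 | bbbbd
   6 |  21 | bbbd
   7 |  22 | bbd
   8 |  10 | bcddaccacbbbbbd
   9 |  23 | bd
  10 |  16 | cacbbbbbd
  11 |   7 | cadbcddaccacbbbbbd
  12 |  18 | cbbbbbd
  13 |  15 | ccacbbbbbd
  14 |  11 | cddaccacbbbbbd
  15 |   1 | cdddadcadbcddaccacbbbbbd
  16 |  24 | d
  17 |  13 | daccacbbbbbd
  18 |   4 | dadcadbcddaccacbbbbbd
  19 |   9 | dbcddaccacbbbbbd
  20 |   6 | dcadbcddaccacbbbbbd
  21 |   0 | dcdddadcadbcddaccacbbbbbd
  22 |  12 | ddaccacbbbbbd
  23 |   3 | ddadcadbcddaccacbbbbbd
  24 |   2 | dddadcadbcddaccacbbbbbd

SA = [17, 14, 8, 5, 19, 20, 21, 22, 10, 23, 16, 7, 18, 15, 11, 1, 24, 13, 4, 9, 6, 0, 12, 3, 2]
[i] adj suffixes → lcp
  [1] 17/14 → 2 ('ac')
  [2] 14/8 → 1 ('a')
  [3] 8/5 → 2 ('ad')
  [4] 5/19 → 0 ('')
  [5] 19/20 → 4 ('bbbb')
  [6] 20/21 → 3 ('bbb')
  [7] 21/22 → 2 ('bb')
  [8] 22/10 → 1 ('b')
  [9] 10/23 → 1 ('b')
  [10] 23/16 → 0 ('')
  [11] 16/7 → 2 ('ca')
  [12] 7/18 → 1 ('c')
  [13] 18/15 → 1 ('c')
  [14] 15/11 → 1 ('c')
  [15] 11/1 → 3 ('cdd')
  [16] 1/24 → 0 ('')
  [17] 24/13 → 1 ('d')
  [18] 13/4 → 2 ('da')
  [19] 4/9 → 1 ('d')
  [20] 9/6 → 1 ('d')
  [21] 6/0 → 2 ('dc')
  [22] 0/12 → 1 ('d')
  [23] 12/3 → 3 ('dda')
  [24] 3/2 → 2 ('dd')

n(n+1)/2 = 25·26/2 = 325
Σ LCP = 0 + 2 + 1 + 2 + 0 + 4 + 3 + 2 + 1 + 1 + 0 + 2 + 1 + 1 + 1 + 3 + 0 + 1 + 2 + 1 + 1 + 2 + 1 + 3 + 2 = 37
distinct = 325 − 37 = 288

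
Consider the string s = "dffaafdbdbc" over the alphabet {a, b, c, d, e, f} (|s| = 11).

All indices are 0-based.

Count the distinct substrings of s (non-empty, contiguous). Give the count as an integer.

59

sorted suffixes:
  #0 SA[0]=3  'aafdbdbc'
  #1 SA[1]=4  'afdbdbc'
  #2 SA[2]=9  'bc'
  #3 SA[3]=7  'bdbc'
  #4 SA[4]=10  'c'
  #5 SA[5]=8  'dbc'
  #6 SA[6]=6  'dbdbc'
  #7 SA[7]=0  'dffaafdbdbc'
  #8 SA[8]=2  'faafdbdbc'
  #9 SA[9]=5  'fdbdbc'
  #10 SA[10]=1  'ffaafdbdbc'

SA = [3, 4, 9, 7, 10, 8, 6, 0, 2, 5, 1]
[i] adj suffixes → lcp
  [1] 3/4 → 1 ('a')
  [2] 4/9 → 0 ('')
  [3] 9/7 → 1 ('b')
  [4] 7/10 → 0 ('')
  [5] 10/8 → 0 ('')
  [6] 8/6 → 2 ('db')
  [7] 6/0 → 1 ('d')
  [8] 0/2 → 0 ('')
  [9] 2/5 → 1 ('f')
  [10] 5/1 → 1 ('f')

n(n+1)/2 = 11·12/2 = 66
Σ LCP = 0 + 1 + 0 + 1 + 0 + 0 + 2 + 1 + 0 + 1 + 1 = 7
distinct = 66 − 7 = 59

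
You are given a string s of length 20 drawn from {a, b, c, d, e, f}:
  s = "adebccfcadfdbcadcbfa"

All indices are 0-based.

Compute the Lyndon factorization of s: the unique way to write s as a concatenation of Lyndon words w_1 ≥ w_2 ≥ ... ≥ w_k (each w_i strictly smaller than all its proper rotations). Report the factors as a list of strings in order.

emit factor 1: 'adebccfcadfdbc' (i=0, period=14)
emit factor 2: 'adcbf' (i=14, period=5)
emit factor 3: 'a' (i=19, period=1)

["adebccfcadfdbc", "adcbf", "a"]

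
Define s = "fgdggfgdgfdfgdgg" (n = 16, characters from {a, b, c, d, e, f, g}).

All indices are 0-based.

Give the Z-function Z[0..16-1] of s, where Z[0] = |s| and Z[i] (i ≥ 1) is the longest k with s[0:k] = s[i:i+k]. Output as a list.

[16, 0, 0, 0, 0, 4, 0, 0, 0, 1, 0, 5, 0, 0, 0, 0]

Z[0]=16
i=1: i≥r, start 0; Z[1]=0
i=2: i≥r, start 0; Z[2]=0
i=3: i≥r, start 0; Z[3]=0
i=4: i≥r, start 0; Z[4]=0
i=5: i≥r, start 0; Z[5]=4 extend→box=[5,9)
i=6: min(r-i=3, Z[1]=0)=0; Z[6]=0
i=7: min(r-i=2, Z[2]=0)=0; Z[7]=0
i=8: min(r-i=1, Z[3]=0)=0; Z[8]=0
i=9: i≥r, start 0; Z[9]=1 extend→box=[9,10)
i=10: i≥r, start 0; Z[10]=0
i=11: i≥r, start 0; Z[11]=5 extend→box=[11,16)
i=12: min(r-i=4, Z[1]=0)=0; Z[12]=0
i=13: min(r-i=3, Z[2]=0)=0; Z[13]=0
i=14: min(r-i=2, Z[3]=0)=0; Z[14]=0
i=15: min(r-i=1, Z[4]=0)=0; Z[15]=0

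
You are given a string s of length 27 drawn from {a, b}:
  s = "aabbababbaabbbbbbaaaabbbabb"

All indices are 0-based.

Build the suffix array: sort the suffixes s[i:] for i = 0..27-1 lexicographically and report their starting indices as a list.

[17, 18, 0, 19, 9, 4, 24, 6, 1, 20, 10, 26, 16, 8, 3, 23, 5, 25, 15, 7, 2, 22, 14, 21, 13, 12, 11]

sorted suffixes:
  #0 SA[0]=17  'aaaabbbabb'
  #1 SA[1]=18  'aaabbbabb'
  #2 SA[2]=0  'aabbababbaabbbbbbaaaabbbabb'
  #3 SA[3]=19  'aabbbabb'
  #4 SA[4]=9  'aabbbbbbaaaabbbabb'
  #5 SA[5]=4  'ababbaabbbbbbaaaabbbabb'
  #6 SA[6]=24  'abb'
  #7 SA[7]=6  'abbaabbbbbbaaaabbbabb'
  #8 SA[8]=1  'abbababbaabbbbbbaaaabbbabb'
  #9 SA[9]=20  'abbbabb'
  #10 SA[10]=10  'abbbbbbaaaabbbabb'
  #11 SA[11]=26  'b'
  #12 SA[12]=16  'baaaabbbabb'
  #13 SA[13]=8  'baabbbbbbaaaabbbabb'
  #14 SA[14]=3  'bababbaabbbbbbaaaabbbabb'
  #15 SA[15]=23  'babb'
  #16 SA[16]=5  'babbaabbbbbbaaaabbbabb'
  #17 SA[17]=25  'bb'
  #18 SA[18]=15  'bbaaaabbbabb'
  #19 SA[19]=7  'bbaabbbbbbaaaabbbabb'
  #20 SA[20]=2  'bbababbaabbbbbbaaaabbbabb'
  #21 SA[21]=22  'bbabb'
  #22 SA[22]=14  'bbbaaaabbbabb'
  #23 SA[23]=21  'bbbabb'
  #24 SA[24]=13  'bbbbaaaabbbabb'
  #25 SA[25]=12  'bbbbbaaaabbbabb'
  #26 SA[26]=11  'bbbbbbaaaabbbabb'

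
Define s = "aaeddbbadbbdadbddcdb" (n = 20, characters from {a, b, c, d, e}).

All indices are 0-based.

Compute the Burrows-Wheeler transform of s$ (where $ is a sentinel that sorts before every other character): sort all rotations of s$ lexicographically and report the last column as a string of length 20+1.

b$bdadbddbddbcdaadeba

rank  rotation               last
    0  $aaeddbbadbbdadbddcdb  b
    1  aaeddbbadbbdadbddcdb$  $
    2  adbbdadbddcdb$aaeddbb  b
    3  adbddcdb$aaeddbbadbbd  d
    4  aeddbbadbbdadbddcdb$a  a
    5  b$aaeddbbadbbdadbddcd  d
    6  badbbdadbddcdb$aaeddb  b
    7  bbadbbdadbddcdb$aaedd  d
    8  bbdadbddcdb$aaeddbbad  d
    9  bdadbddcdb$aaeddbbadb  b
   10  bddcdb$aaeddbbadbbdad  d
   11  cdb$aaeddbbadbbdadbdd  d
   12  dadbddcdb$aaeddbbadbb  b
   13  db$aaeddbbadbbdadbddc  c
   14  dbbadbbdadbddcdb$aaed  d
   15  dbbdadbddcdb$aaeddbba  a
   16  dbddcdb$aaeddbbadbbda  a
   17  dcdb$aaeddbbadbbdadbd  d
   18  ddbbadbbdadbddcdb$aae  e
   19  ddcdb$aaeddbbadbbdadb  b
   20  eddbbadbbdadbddcdb$aa  a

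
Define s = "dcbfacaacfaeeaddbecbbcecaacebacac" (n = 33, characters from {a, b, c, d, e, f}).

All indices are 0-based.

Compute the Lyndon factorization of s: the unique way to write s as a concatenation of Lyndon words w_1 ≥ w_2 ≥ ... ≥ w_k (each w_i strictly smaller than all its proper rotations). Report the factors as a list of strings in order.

["d", "c", "bf", "ac", "aacfaeeaddbecbbcec", "aacebacac"]

emit factor 1: 'd' (i=0, period=1)
emit factor 2: 'c' (i=1, period=1)
emit factor 3: 'bf' (i=2, period=2)
emit factor 4: 'ac' (i=4, period=2)
emit factor 5: 'aacfaeeaddbecbbcec' (i=6, period=18)
emit factor 6: 'aacebacac' (i=24, period=9)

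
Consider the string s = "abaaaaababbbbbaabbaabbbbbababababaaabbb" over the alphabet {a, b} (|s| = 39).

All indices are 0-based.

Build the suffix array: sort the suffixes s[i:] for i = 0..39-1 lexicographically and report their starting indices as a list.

[2, 3, 4, 33, 5, 14, 34, 18, 0, 31, 29, 27, 25, 6, 15, 35, 8, 19, 38, 1, 32, 13, 17, 30, 28, 26, 24, 7, 37, 12, 16, 23, 36, 11, 22, 10, 21, 9, 20]

rank→(start, suffix):
  0 → (2, 'aaaaababbbbbaabbaabbbbbababababaaabbb')
  1 → (3, 'aaaababbbbbaabbaabbbbbababababaaabbb')
  2 → (4, 'aaababbbbbaabbaabbbbbababababaaabbb')
  3 → (33, 'aaabbb')
  4 → (5, 'aababbbbbaabbaabbbbbababababaaabbb')
  5 → (14, 'aabbaabbbbbababababaaabbb')
  6 → (34, 'aabbb')
  7 → (18, 'aabbbbbababababaaabbb')
  8 → (0, 'abaaaaababbbbbaabbaabbbbbababababaaabbb')
  9 → (31, 'abaaabbb')
  10 → (29, 'ababaaabbb')
  11 → (27, 'abababaaabbb')
  12 → (25, 'ababababaaabbb')
  13 → (6, 'ababbbbbaabbaabbbbbababababaaabbb')
  14 → (15, 'abbaabbbbbababababaaabbb')
  15 → (35, 'abbb')
  16 → (8, 'abbbbbaabbaabbbbbababababaaabbb')
  17 → (19, 'abbbbbababababaaabbb')
  18 → (38, 'b')
  19 → (1, 'baaaaababbbbbaabbaabbbbbababababaaabbb')
  20 → (32, 'baaabbb')
  21 → (13, 'baabbaabbbbbababababaaabbb')
  22 → (17, 'baabbbbbababababaaabbb')
  23 → (30, 'babaaabbb')
  24 → (28, 'bababaaabbb')
  25 → (26, 'babababaaabbb')
  26 → (24, 'bababababaaabbb')
  27 → (7, 'babbbbbaabbaabbbbbababababaaabbb')
  28 → (37, 'bb')
  29 → (12, 'bbaabbaabbbbbababababaaabbb')
  30 → (16, 'bbaabbbbbababababaaabbb')
  31 → (23, 'bbababababaaabbb')
  32 → (36, 'bbb')
  33 → (11, 'bbbaabbaabbbbbababababaaabbb')
  34 → (22, 'bbbababababaaabbb')
  35 → (10, 'bbbbaabbaabbbbbababababaaabbb')
  36 → (21, 'bbbbababababaaabbb')
  37 → (9, 'bbbbbaabbaabbbbbababababaaabbb')
  38 → (20, 'bbbbbababababaaabbb')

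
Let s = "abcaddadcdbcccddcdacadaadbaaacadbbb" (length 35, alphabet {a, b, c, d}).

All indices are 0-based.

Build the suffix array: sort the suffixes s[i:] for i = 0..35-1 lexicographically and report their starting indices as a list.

rank | idx | suffix
   0 |  26 | aaacadbbb
   1 |  27 | aacadbbb
   2 |  22 | aadbaaacadbbb
   3 |   0 | abcaddadcdbcccddcdacadaadbaaacadbbb
   4 |  18 | acadaadbaaacadbbb
   5 |  28 | acadbbb
   6 |  20 | adaadbaaacadbbb
   7 |  23 | adbaaacadbbb
   8 |  30 | adbbb
   9 |   6 | adcdbcccddcdacadaadbaaacadbbb
  10 |   3 | addadcdbcccddcdacadaadbaaacadbbb
  11 |  34 | b
  12 |  25 | baaacadbbb
  13 |  33 | bb
  14 |  32 | bbb
  15 |   1 | bcaddadcdbcccddcdacadaadbaaacadbbb
  16 |  10 | bcccddcdacadaadbaaacadbbb
  17 |  19 | cadaadbaaacadbbb
  18 |  29 | cadbbb
  19 |   2 | caddadcdbcccddcdacadaadbaaacadbbb
  20 |  11 | cccddcdacadaadbaaacadbbb
  21 |  12 | ccddcdacadaadbaaacadbbb
  22 |  16 | cdacadaadbaaacadbbb
  23 |   8 | cdbcccddcdacadaadbaaacadbbb
  24 |  13 | cddcdacadaadbaaacadbbb
  25 |  21 | daadbaaacadbbb
  26 |  17 | dacadaadbaaacadbbb
  27 |   5 | dadcdbcccddcdacadaadbaaacadbbb
  28 |  24 | dbaaacadbbb
  29 |  31 | dbbb
  30 |   9 | dbcccddcdacadaadbaaacadbbb
  31 |  15 | dcdacadaadbaaacadbbb
  32 |   7 | dcdbcccddcdacadaadbaaacadbbb
  33 |   4 | ddadcdbcccddcdacadaadbaaacadbbb
  34 |  14 | ddcdacadaadbaaacadbbb

[26, 27, 22, 0, 18, 28, 20, 23, 30, 6, 3, 34, 25, 33, 32, 1, 10, 19, 29, 2, 11, 12, 16, 8, 13, 21, 17, 5, 24, 31, 9, 15, 7, 4, 14]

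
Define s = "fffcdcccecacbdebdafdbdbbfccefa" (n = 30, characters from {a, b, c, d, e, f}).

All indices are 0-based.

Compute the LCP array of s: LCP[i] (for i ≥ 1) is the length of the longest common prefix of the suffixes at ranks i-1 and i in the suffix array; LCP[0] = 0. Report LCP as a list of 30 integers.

rank | idx | suffix
   0 |  29 | a
   1 |  10 | acbdebdafdbdbbfccefa
   2 |  17 | afdbdbbfccefa
   3 |  22 | bbfccefa
   4 |  15 | bdafdbdbbfccefa
   5 |  20 | bdbbfccefa
   6 |  12 | bdebdafdbdbbfccefa
   7 |  23 | bfccefa
   8 |   9 | cacbdebdafdbdbbfccefa
   9 |  11 | cbdebdafdbdbbfccefa
  10 |   5 | cccecacbdebdafdbdbbfccefa
  11 |   6 | ccecacbdebdafdbdbbfccefa
  12 |  25 | ccefa
  13 |   3 | cdcccecacbdebdafdbdbbfccefa
  14 |   7 | cecacbdebdafdbdbbfccefa
  15 |  26 | cefa
  16 |  16 | dafdbdbbfccefa
  17 |  21 | dbbfccefa
  18 |  19 | dbdbbfccefa
  19 |   4 | dcccecacbdebdafdbdbbfccefa
  20 |  13 | debdafdbdbbfccefa
  21 |  14 | ebdafdbdbbfccefa
  22 |   8 | ecacbdebdafdbdbbfccefa
  23 |  27 | efa
  24 |  28 | fa
  25 |  24 | fccefa
  26 |   2 | fcdcccecacbdebdafdbdbbfccefa
  27 |  18 | fdbdbbfccefa
  28 |   1 | ffcdcccecacbdebdafdbdbbfccefa
  29 |   0 | fffcdcccecacbdebdafdbdbbfccefa

SA = [29, 10, 17, 22, 15, 20, 12, 23, 9, 11, 5, 6, 25, 3, 7, 26, 16, 21, 19, 4, 13, 14, 8, 27, 28, 24, 2, 18, 1, 0]
i: (SA[i-1],SA[i]) lcp shared
  1: (29,10) 1 'a'
  2: (10,17) 1 'a'
  3: (17,22) 0 ''
  4: (22,15) 1 'b'
  5: (15,20) 2 'bd'
  6: (20,12) 2 'bd'
  7: (12,23) 1 'b'
  8: (23,9) 0 ''
  9: (9,11) 1 'c'
  10: (11,5) 1 'c'
  11: (5,6) 2 'cc'
  12: (6,25) 3 'cce'
  13: (25,3) 1 'c'
  14: (3,7) 1 'c'
  15: (7,26) 2 'ce'
  16: (26,16) 0 ''
  17: (16,21) 1 'd'
  18: (21,19) 2 'db'
  19: (19,4) 1 'd'
  20: (4,13) 1 'd'
  21: (13,14) 0 ''
  22: (14,8) 1 'e'
  23: (8,27) 1 'e'
  24: (27,28) 0 ''
  25: (28,24) 1 'f'
  26: (24,2) 2 'fc'
  27: (2,18) 1 'f'
  28: (18,1) 1 'f'
  29: (1,0) 2 'ff'

[0, 1, 1, 0, 1, 2, 2, 1, 0, 1, 1, 2, 3, 1, 1, 2, 0, 1, 2, 1, 1, 0, 1, 1, 0, 1, 2, 1, 1, 2]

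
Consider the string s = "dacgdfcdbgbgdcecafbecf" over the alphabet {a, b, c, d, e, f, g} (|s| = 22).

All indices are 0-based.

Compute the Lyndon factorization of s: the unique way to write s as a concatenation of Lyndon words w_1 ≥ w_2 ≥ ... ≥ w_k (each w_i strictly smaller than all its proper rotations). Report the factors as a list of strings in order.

emit factor 1: 'd' (i=0, period=1)
emit factor 2: 'acgdfcdbgbgdcecafbecf' (i=1, period=21)

["d", "acgdfcdbgbgdcecafbecf"]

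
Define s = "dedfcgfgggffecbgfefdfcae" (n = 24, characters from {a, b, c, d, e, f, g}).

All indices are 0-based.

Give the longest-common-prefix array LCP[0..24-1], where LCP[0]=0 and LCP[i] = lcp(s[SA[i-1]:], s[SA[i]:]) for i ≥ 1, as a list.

[0, 0, 0, 1, 1, 0, 1, 3, 0, 1, 1, 1, 0, 2, 1, 1, 2, 1, 1, 0, 2, 2, 1, 2]

sorted suffixes:
  #0 SA[0]=22  'ae'
  #1 SA[1]=14  'bgfefdfcae'
  #2 SA[2]=21  'cae'
  #3 SA[3]=13  'cbgfefdfcae'
  #4 SA[4]=4  'cgfgggffecbgfefdfcae'
  #5 SA[5]=0  'dedfcgfgggffecbgfefdfcae'
  #6 SA[6]=19  'dfcae'
  #7 SA[7]=2  'dfcgfgggffecbgfefdfcae'
  #8 SA[8]=23  'e'
  #9 SA[9]=12  'ecbgfefdfcae'
  #10 SA[10]=1  'edfcgfgggffecbgfefdfcae'
  #11 SA[11]=17  'efdfcae'
  #12 SA[12]=20  'fcae'
  #13 SA[13]=3  'fcgfgggffecbgfefdfcae'
  #14 SA[14]=18  'fdfcae'
  #15 SA[15]=11  'fecbgfefdfcae'
  #16 SA[16]=16  'fefdfcae'
  #17 SA[17]=10  'ffecbgfefdfcae'
  #18 SA[18]=6  'fgggffecbgfefdfcae'
  #19 SA[19]=15  'gfefdfcae'
  #20 SA[20]=9  'gffecbgfefdfcae'
  #21 SA[21]=5  'gfgggffecbgfefdfcae'
  #22 SA[22]=8  'ggffecbgfefdfcae'
  #23 SA[23]=7  'gggffecbgfefdfcae'

SA = [22, 14, 21, 13, 4, 0, 19, 2, 23, 12, 1, 17, 20, 3, 18, 11, 16, 10, 6, 15, 9, 5, 8, 7]
[i] adj suffixes → lcp
  [1] 22/14 → 0 ('')
  [2] 14/21 → 0 ('')
  [3] 21/13 → 1 ('c')
  [4] 13/4 → 1 ('c')
  [5] 4/0 → 0 ('')
  [6] 0/19 → 1 ('d')
  [7] 19/2 → 3 ('dfc')
  [8] 2/23 → 0 ('')
  [9] 23/12 → 1 ('e')
  [10] 12/1 → 1 ('e')
  [11] 1/17 → 1 ('e')
  [12] 17/20 → 0 ('')
  [13] 20/3 → 2 ('fc')
  [14] 3/18 → 1 ('f')
  [15] 18/11 → 1 ('f')
  [16] 11/16 → 2 ('fe')
  [17] 16/10 → 1 ('f')
  [18] 10/6 → 1 ('f')
  [19] 6/15 → 0 ('')
  [20] 15/9 → 2 ('gf')
  [21] 9/5 → 2 ('gf')
  [22] 5/8 → 1 ('g')
  [23] 8/7 → 2 ('gg')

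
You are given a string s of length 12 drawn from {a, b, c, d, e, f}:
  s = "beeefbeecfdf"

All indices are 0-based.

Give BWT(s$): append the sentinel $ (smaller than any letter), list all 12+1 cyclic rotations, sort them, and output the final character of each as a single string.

ff$efebbeedec

rank  rotation       last
    0  $beeefbeecfdf  f
    1  beecfdf$beeef  f
    2  beeefbeecfdf$  $
    3  cfdf$beeefbee  e
    4  df$beeefbeecf  f
    5  ecfdf$beeefbe  e
    6  eecfdf$beeefb  b
    7  eeefbeecfdf$b  b
    8  eefbeecfdf$be  e
    9  efbeecfdf$bee  e
   10  f$beeefbeecfd  d
   11  fbeecfdf$beee  e
   12  fdf$beeefbeec  c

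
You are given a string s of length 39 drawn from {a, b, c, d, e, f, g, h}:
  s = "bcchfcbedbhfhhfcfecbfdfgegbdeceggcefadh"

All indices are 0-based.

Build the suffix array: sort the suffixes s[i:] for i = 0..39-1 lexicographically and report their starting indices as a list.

[36, 0, 26, 6, 19, 9, 5, 18, 1, 33, 29, 15, 2, 8, 27, 21, 37, 17, 28, 7, 34, 24, 30, 35, 4, 14, 20, 16, 22, 11, 25, 32, 23, 31, 38, 3, 13, 10, 12]

rank→(start, suffix):
  0 → (36, 'adh')
  1 → (0, 'bcchfcbedbhfhhfcfecbfdfgegbdeceggcefadh')
  2 → (26, 'bdeceggcefadh')
  3 → (6, 'bedbhfhhfcfecbfdfgegbdeceggcefadh')
  4 → (19, 'bfdfgegbdeceggcefadh')
  5 → (9, 'bhfhhfcfecbfdfgegbdeceggcefadh')
  6 → (5, 'cbedbhfhhfcfecbfdfgegbdeceggcefadh')
  7 → (18, 'cbfdfgegbdeceggcefadh')
  8 → (1, 'cchfcbedbhfhhfcfecbfdfgegbdeceggcefadh')
  9 → (33, 'cefadh')
  10 → (29, 'ceggcefadh')
  11 → (15, 'cfecbfdfgegbdeceggcefadh')
  12 → (2, 'chfcbedbhfhhfcfecbfdfgegbdeceggcefadh')
  13 → (8, 'dbhfhhfcfecbfdfgegbdeceggcefadh')
  14 → (27, 'deceggcefadh')
  15 → (21, 'dfgegbdeceggcefadh')
  16 → (37, 'dh')
  17 → (17, 'ecbfdfgegbdeceggcefadh')
  18 → (28, 'eceggcefadh')
  19 → (7, 'edbhfhhfcfecbfdfgegbdeceggcefadh')
  20 → (34, 'efadh')
  21 → (24, 'egbdeceggcefadh')
  22 → (30, 'eggcefadh')
  23 → (35, 'fadh')
  24 → (4, 'fcbedbhfhhfcfecbfdfgegbdeceggcefadh')
  25 → (14, 'fcfecbfdfgegbdeceggcefadh')
  26 → (20, 'fdfgegbdeceggcefadh')
  27 → (16, 'fecbfdfgegbdeceggcefadh')
  28 → (22, 'fgegbdeceggcefadh')
  29 → (11, 'fhhfcfecbfdfgegbdeceggcefadh')
  30 → (25, 'gbdeceggcefadh')
  31 → (32, 'gcefadh')
  32 → (23, 'gegbdeceggcefadh')
  33 → (31, 'ggcefadh')
  34 → (38, 'h')
  35 → (3, 'hfcbedbhfhhfcfecbfdfgegbdeceggcefadh')
  36 → (13, 'hfcfecbfdfgegbdeceggcefadh')
  37 → (10, 'hfhhfcfecbfdfgegbdeceggcefadh')
  38 → (12, 'hhfcfecbfdfgegbdeceggcefadh')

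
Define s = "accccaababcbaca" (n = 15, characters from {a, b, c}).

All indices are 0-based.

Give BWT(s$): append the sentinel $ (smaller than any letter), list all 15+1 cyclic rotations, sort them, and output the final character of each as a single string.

accabb$acaacbcca

rank  rotation          last
    0  $accccaababcbaca  a
    1  a$accccaababcbac  c
    2  aababcbaca$acccc  c
    3  ababcbaca$acccca  a
    4  abcbaca$accccaab  b
    5  aca$accccaababcb  b
    6  accccaababcbaca$  $
    7  babcbaca$accccaa  a
    8  baca$accccaababc  c
    9  bcbaca$accccaaba  a
   10  ca$accccaababcba  a
   11  caababcbaca$accc  c
   12  cbaca$accccaabab  b
   13  ccaababcbaca$acc  c
   14  cccaababcbaca$ac  c
   15  ccccaababcbaca$a  a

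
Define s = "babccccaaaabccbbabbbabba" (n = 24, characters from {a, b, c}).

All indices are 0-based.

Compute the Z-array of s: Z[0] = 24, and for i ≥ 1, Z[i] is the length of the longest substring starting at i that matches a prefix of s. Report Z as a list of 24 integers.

Z[0]=24
i=1: fresh scan; Z[1]=0
i=2: fresh scan; Z[2]=1 extend→box=[2,3)
i=3: fresh scan; Z[3]=0
i=4: fresh scan; Z[4]=0
i=5: fresh scan; Z[5]=0
i=6: fresh scan; Z[6]=0
i=7: fresh scan; Z[7]=0
i=8: fresh scan; Z[8]=0
i=9: fresh scan; Z[9]=0
i=10: fresh scan; Z[10]=0
i=11: fresh scan; Z[11]=1 extend→box=[11,12)
i=12: fresh scan; Z[12]=0
i=13: fresh scan; Z[13]=0
i=14: fresh scan; Z[14]=1 extend→box=[14,15)
i=15: fresh scan; Z[15]=3 extend→box=[15,18)
i=16: min(r-i=2, Z[1]=0)=0; Z[16]=0
i=17: min(r-i=1, Z[2]=1)=1; Z[17]=1
i=18: fresh scan; Z[18]=1 extend→box=[18,19)
i=19: fresh scan; Z[19]=3 extend→box=[19,22)
i=20: min(r-i=2, Z[1]=0)=0; Z[20]=0
i=21: min(r-i=1, Z[2]=1)=1; Z[21]=1
i=22: fresh scan; Z[22]=2 extend→box=[22,24)
i=23: min(r-i=1, Z[1]=0)=0; Z[23]=0

[24, 0, 1, 0, 0, 0, 0, 0, 0, 0, 0, 1, 0, 0, 1, 3, 0, 1, 1, 3, 0, 1, 2, 0]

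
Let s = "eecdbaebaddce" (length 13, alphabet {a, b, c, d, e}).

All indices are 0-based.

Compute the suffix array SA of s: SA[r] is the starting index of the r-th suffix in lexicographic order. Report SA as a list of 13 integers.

[8, 5, 7, 4, 2, 11, 3, 10, 9, 12, 6, 1, 0]

sorted suffixes:
  #0 SA[0]=8  'addce'
  #1 SA[1]=5  'aebaddce'
  #2 SA[2]=7  'baddce'
  #3 SA[3]=4  'baebaddce'
  #4 SA[4]=2  'cdbaebaddce'
  #5 SA[5]=11  'ce'
  #6 SA[6]=3  'dbaebaddce'
  #7 SA[7]=10  'dce'
  #8 SA[8]=9  'ddce'
  #9 SA[9]=12  'e'
  #10 SA[10]=6  'ebaddce'
  #11 SA[11]=1  'ecdbaebaddce'
  #12 SA[12]=0  'eecdbaebaddce'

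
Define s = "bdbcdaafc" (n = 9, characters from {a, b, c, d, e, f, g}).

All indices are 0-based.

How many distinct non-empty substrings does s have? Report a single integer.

41

rank | idx | suffix
   0 |   5 | aafc
   1 |   6 | afc
   2 |   2 | bcdaafc
   3 |   0 | bdbcdaafc
   4 |   8 | c
   5 |   3 | cdaafc
   6 |   4 | daafc
   7 |   1 | dbcdaafc
   8 |   7 | fc

SA = [5, 6, 2, 0, 8, 3, 4, 1, 7]
[i] adj suffixes → lcp
  [1] 5/6 → 1 ('a')
  [2] 6/2 → 0 ('')
  [3] 2/0 → 1 ('b')
  [4] 0/8 → 0 ('')
  [5] 8/3 → 1 ('c')
  [6] 3/4 → 0 ('')
  [7] 4/1 → 1 ('d')
  [8] 1/7 → 0 ('')

n(n+1)/2 = 9·10/2 = 45
Σ LCP = 0 + 1 + 0 + 1 + 0 + 1 + 0 + 1 + 0 = 4
distinct = 45 − 4 = 41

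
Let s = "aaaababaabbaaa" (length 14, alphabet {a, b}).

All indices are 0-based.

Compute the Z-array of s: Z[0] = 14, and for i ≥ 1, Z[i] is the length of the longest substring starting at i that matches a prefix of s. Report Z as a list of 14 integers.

Z[0]=14
i=1: i≥r, start 0; Z[1]=3 scan→box=[1,4)
i=2: min(r-i=2, Z[1]=3)=2; Z[2]=2
i=3: min(r-i=1, Z[2]=2)=1; Z[3]=1
i=4: i≥r, start 0; Z[4]=0
i=5: i≥r, start 0; Z[5]=1 scan→box=[5,6)
i=6: i≥r, start 0; Z[6]=0
i=7: i≥r, start 0; Z[7]=2 scan→box=[7,9)
i=8: min(r-i=1, Z[1]=3)=1; Z[8]=1
i=9: i≥r, start 0; Z[9]=0
i=10: i≥r, start 0; Z[10]=0
i=11: i≥r, start 0; Z[11]=3 scan→box=[11,14)
i=12: min(r-i=2, Z[1]=3)=2; Z[12]=2
i=13: min(r-i=1, Z[2]=2)=1; Z[13]=1

[14, 3, 2, 1, 0, 1, 0, 2, 1, 0, 0, 3, 2, 1]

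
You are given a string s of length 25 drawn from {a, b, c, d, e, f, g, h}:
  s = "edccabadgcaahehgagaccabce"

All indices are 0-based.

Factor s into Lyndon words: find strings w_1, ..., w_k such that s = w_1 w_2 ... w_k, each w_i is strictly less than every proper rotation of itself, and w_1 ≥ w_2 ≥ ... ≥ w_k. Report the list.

emit factor 1: 'e' (i=0, period=1)
emit factor 2: 'd' (i=1, period=1)
emit factor 3: 'c' (i=2, period=1)
emit factor 4: 'c' (i=3, period=1)
emit factor 5: 'abadgc' (i=4, period=6)
emit factor 6: 'aahehgagaccabce' (i=10, period=15)

["e", "d", "c", "c", "abadgc", "aahehgagaccabce"]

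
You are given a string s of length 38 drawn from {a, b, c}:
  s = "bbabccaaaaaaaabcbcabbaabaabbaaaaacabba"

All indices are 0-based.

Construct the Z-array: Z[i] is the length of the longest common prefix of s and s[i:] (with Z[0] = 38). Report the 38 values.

Z[0]=38
i=1: i≥r, start 0; Z[1]=1 grow→box=[1,2)
i=2: i≥r, start 0; Z[2]=0
i=3: i≥r, start 0; Z[3]=1 grow→box=[3,4)
i=4: i≥r, start 0; Z[4]=0
i=5: i≥r, start 0; Z[5]=0
i=6: i≥r, start 0; Z[6]=0
i=7: i≥r, start 0; Z[7]=0
i=8: i≥r, start 0; Z[8]=0
i=9: i≥r, start 0; Z[9]=0
i=10: i≥r, start 0; Z[10]=0
i=11: i≥r, start 0; Z[11]=0
i=12: i≥r, start 0; Z[12]=0
i=13: i≥r, start 0; Z[13]=0
i=14: i≥r, start 0; Z[14]=1 grow→box=[14,15)
i=15: i≥r, start 0; Z[15]=0
i=16: i≥r, start 0; Z[16]=1 grow→box=[16,17)
i=17: i≥r, start 0; Z[17]=0
i=18: i≥r, start 0; Z[18]=0
i=19: i≥r, start 0; Z[19]=3 grow→box=[19,22)
i=20: min(r-i=2, Z[1]=1)=1; Z[20]=1
i=21: min(r-i=1, Z[2]=0)=0; Z[21]=0
i=22: i≥r, start 0; Z[22]=0
i=23: i≥r, start 0; Z[23]=1 grow→box=[23,24)
i=24: i≥r, start 0; Z[24]=0
i=25: i≥r, start 0; Z[25]=0
i=26: i≥r, start 0; Z[26]=3 grow→box=[26,29)
i=27: min(r-i=2, Z[1]=1)=1; Z[27]=1
i=28: min(r-i=1, Z[2]=0)=0; Z[28]=0
i=29: i≥r, start 0; Z[29]=0
i=30: i≥r, start 0; Z[30]=0
i=31: i≥r, start 0; Z[31]=0
i=32: i≥r, start 0; Z[32]=0
i=33: i≥r, start 0; Z[33]=0
i=34: i≥r, start 0; Z[34]=0
i=35: i≥r, start 0; Z[35]=3 grow→box=[35,38)
i=36: min(r-i=2, Z[1]=1)=1; Z[36]=1
i=37: min(r-i=1, Z[2]=0)=0; Z[37]=0

[38, 1, 0, 1, 0, 0, 0, 0, 0, 0, 0, 0, 0, 0, 1, 0, 1, 0, 0, 3, 1, 0, 0, 1, 0, 0, 3, 1, 0, 0, 0, 0, 0, 0, 0, 3, 1, 0]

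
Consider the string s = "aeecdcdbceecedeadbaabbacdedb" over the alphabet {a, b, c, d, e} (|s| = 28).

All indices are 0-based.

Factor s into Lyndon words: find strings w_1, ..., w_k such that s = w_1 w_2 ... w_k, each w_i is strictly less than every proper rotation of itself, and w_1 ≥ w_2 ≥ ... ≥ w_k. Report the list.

emit factor 1: 'aeecdcdbceecede' (i=0, period=15)
emit factor 2: 'adb' (i=15, period=3)
emit factor 3: 'aabbacdedb' (i=18, period=10)

["aeecdcdbceecede", "adb", "aabbacdedb"]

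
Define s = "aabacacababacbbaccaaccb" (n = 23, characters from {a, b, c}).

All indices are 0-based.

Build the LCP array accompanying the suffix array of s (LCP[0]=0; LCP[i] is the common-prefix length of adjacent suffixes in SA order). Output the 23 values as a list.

sorted suffixes:
  #0 SA[0]=0  'aabacacababacbbaccaaccb'
  #1 SA[1]=18  'aaccb'
  #2 SA[2]=7  'ababacbbaccaaccb'
  #3 SA[3]=1  'abacacababacbbaccaaccb'
  #4 SA[4]=9  'abacbbaccaaccb'
  #5 SA[5]=5  'acababacbbaccaaccb'
  #6 SA[6]=3  'acacababacbbaccaaccb'
  #7 SA[7]=11  'acbbaccaaccb'
  #8 SA[8]=15  'accaaccb'
  #9 SA[9]=19  'accb'
  #10 SA[10]=22  'b'
  #11 SA[11]=8  'babacbbaccaaccb'
  #12 SA[12]=2  'bacacababacbbaccaaccb'
  #13 SA[13]=10  'bacbbaccaaccb'
  #14 SA[14]=14  'baccaaccb'
  #15 SA[15]=13  'bbaccaaccb'
  #16 SA[16]=17  'caaccb'
  #17 SA[17]=6  'cababacbbaccaaccb'
  #18 SA[18]=4  'cacababacbbaccaaccb'
  #19 SA[19]=21  'cb'
  #20 SA[20]=12  'cbbaccaaccb'
  #21 SA[21]=16  'ccaaccb'
  #22 SA[22]=20  'ccb'

SA = [0, 18, 7, 1, 9, 5, 3, 11, 15, 19, 22, 8, 2, 10, 14, 13, 17, 6, 4, 21, 12, 16, 20]
[i] adj suffixes → lcp
  [1] 0/18 → 2 ('aa')
  [2] 18/7 → 1 ('a')
  [3] 7/1 → 3 ('aba')
  [4] 1/9 → 4 ('abac')
  [5] 9/5 → 1 ('a')
  [6] 5/3 → 3 ('aca')
  [7] 3/11 → 2 ('ac')
  [8] 11/15 → 2 ('ac')
  [9] 15/19 → 3 ('acc')
  [10] 19/22 → 0 ('')
  [11] 22/8 → 1 ('b')
  [12] 8/2 → 2 ('ba')
  [13] 2/10 → 3 ('bac')
  [14] 10/14 → 3 ('bac')
  [15] 14/13 → 1 ('b')
  [16] 13/17 → 0 ('')
  [17] 17/6 → 2 ('ca')
  [18] 6/4 → 2 ('ca')
  [19] 4/21 → 1 ('c')
  [20] 21/12 → 2 ('cb')
  [21] 12/16 → 1 ('c')
  [22] 16/20 → 2 ('cc')

[0, 2, 1, 3, 4, 1, 3, 2, 2, 3, 0, 1, 2, 3, 3, 1, 0, 2, 2, 1, 2, 1, 2]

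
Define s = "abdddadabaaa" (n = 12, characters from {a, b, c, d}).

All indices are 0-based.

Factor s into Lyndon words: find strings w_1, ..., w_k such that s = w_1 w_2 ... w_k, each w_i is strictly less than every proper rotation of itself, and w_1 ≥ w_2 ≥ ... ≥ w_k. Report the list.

emit factor 1: 'abdddad' (i=0, period=7)
emit factor 2: 'ab' (i=7, period=2)
emit factor 3: 'a' (i=9, period=1)
emit factor 4: 'a' (i=10, period=1)
emit factor 5: 'a' (i=11, period=1)

["abdddad", "ab", "a", "a", "a"]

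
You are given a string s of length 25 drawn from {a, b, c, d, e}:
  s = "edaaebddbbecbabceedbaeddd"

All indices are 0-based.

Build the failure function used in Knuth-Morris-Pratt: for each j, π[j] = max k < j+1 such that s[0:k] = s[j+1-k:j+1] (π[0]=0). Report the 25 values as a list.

[0, 0, 0, 0, 1, 0, 0, 0, 0, 0, 1, 0, 0, 0, 0, 0, 1, 1, 2, 0, 0, 1, 2, 0, 0]

π[0] = 0
j=1 s[j]='d': π[1]=0 (border '')
j=2 s[j]='a': π[2]=0 (border '')
j=3 s[j]='a': π[3]=0 (border '')
j=4 s[j]='e': π[4]=1 (border 'e')
j=5 s[j]='b': k: 1→0; π[5]=0 (border '')
j=6 s[j]='d': π[6]=0 (border '')
j=7 s[j]='d': π[7]=0 (border '')
j=8 s[j]='b': π[8]=0 (border '')
j=9 s[j]='b': π[9]=0 (border '')
j=10 s[j]='e': π[10]=1 (border 'e')
j=11 s[j]='c': k: 1→0; π[11]=0 (border '')
j=12 s[j]='b': π[12]=0 (border '')
j=13 s[j]='a': π[13]=0 (border '')
j=14 s[j]='b': π[14]=0 (border '')
j=15 s[j]='c': π[15]=0 (border '')
j=16 s[j]='e': π[16]=1 (border 'e')
j=17 s[j]='e': k: 1→0; π[17]=1 (border 'e')
j=18 s[j]='d': π[18]=2 (border 'ed')
j=19 s[j]='b': k: 2→0; π[19]=0 (border '')
j=20 s[j]='a': π[20]=0 (border '')
j=21 s[j]='e': π[21]=1 (border 'e')
j=22 s[j]='d': π[22]=2 (border 'ed')
j=23 s[j]='d': k: 2→0; π[23]=0 (border '')
j=24 s[j]='d': π[24]=0 (border '')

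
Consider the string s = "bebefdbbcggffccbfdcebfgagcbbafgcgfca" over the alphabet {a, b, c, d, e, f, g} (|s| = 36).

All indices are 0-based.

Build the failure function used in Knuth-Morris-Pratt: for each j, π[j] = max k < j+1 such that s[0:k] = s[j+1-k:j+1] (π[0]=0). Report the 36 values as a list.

π[0] = 0
j=1 s[j]='e': π[1]=0 (border '')
j=2 s[j]='b': π[2]=1 (border 'b')
j=3 s[j]='e': π[3]=2 (border 'be')
j=4 s[j]='f': k: 2→0; π[4]=0 (border '')
j=5 s[j]='d': π[5]=0 (border '')
j=6 s[j]='b': π[6]=1 (border 'b')
j=7 s[j]='b': k: 1→0; π[7]=1 (border 'b')
j=8 s[j]='c': k: 1→0; π[8]=0 (border '')
j=9 s[j]='g': π[9]=0 (border '')
j=10 s[j]='g': π[10]=0 (border '')
j=11 s[j]='f': π[11]=0 (border '')
j=12 s[j]='f': π[12]=0 (border '')
j=13 s[j]='c': π[13]=0 (border '')
j=14 s[j]='c': π[14]=0 (border '')
j=15 s[j]='b': π[15]=1 (border 'b')
j=16 s[j]='f': k: 1→0; π[16]=0 (border '')
j=17 s[j]='d': π[17]=0 (border '')
j=18 s[j]='c': π[18]=0 (border '')
j=19 s[j]='e': π[19]=0 (border '')
j=20 s[j]='b': π[20]=1 (border 'b')
j=21 s[j]='f': k: 1→0; π[21]=0 (border '')
j=22 s[j]='g': π[22]=0 (border '')
j=23 s[j]='a': π[23]=0 (border '')
j=24 s[j]='g': π[24]=0 (border '')
j=25 s[j]='c': π[25]=0 (border '')
j=26 s[j]='b': π[26]=1 (border 'b')
j=27 s[j]='b': k: 1→0; π[27]=1 (border 'b')
j=28 s[j]='a': k: 1→0; π[28]=0 (border '')
j=29 s[j]='f': π[29]=0 (border '')
j=30 s[j]='g': π[30]=0 (border '')
j=31 s[j]='c': π[31]=0 (border '')
j=32 s[j]='g': π[32]=0 (border '')
j=33 s[j]='f': π[33]=0 (border '')
j=34 s[j]='c': π[34]=0 (border '')
j=35 s[j]='a': π[35]=0 (border '')

[0, 0, 1, 2, 0, 0, 1, 1, 0, 0, 0, 0, 0, 0, 0, 1, 0, 0, 0, 0, 1, 0, 0, 0, 0, 0, 1, 1, 0, 0, 0, 0, 0, 0, 0, 0]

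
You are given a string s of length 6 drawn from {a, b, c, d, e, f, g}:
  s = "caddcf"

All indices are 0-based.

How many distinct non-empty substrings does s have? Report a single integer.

19

rank | idx | suffix
   0 |   1 | addcf
   1 |   0 | caddcf
   2 |   4 | cf
   3 |   3 | dcf
   4 |   2 | ddcf
   5 |   5 | f

SA = [1, 0, 4, 3, 2, 5]
rank  pair      lcp
   1  s[1:],s[0:]  0  ''
   2  s[0:],s[4:]  1  'c'
   3  s[4:],s[3:]  0  ''
   4  s[3:],s[2:]  1  'd'
   5  s[2:],s[5:]  0  ''

n(n+1)/2 = 6·7/2 = 21
Σ LCP = 0 + 0 + 1 + 0 + 1 + 0 = 2
distinct = 21 − 2 = 19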